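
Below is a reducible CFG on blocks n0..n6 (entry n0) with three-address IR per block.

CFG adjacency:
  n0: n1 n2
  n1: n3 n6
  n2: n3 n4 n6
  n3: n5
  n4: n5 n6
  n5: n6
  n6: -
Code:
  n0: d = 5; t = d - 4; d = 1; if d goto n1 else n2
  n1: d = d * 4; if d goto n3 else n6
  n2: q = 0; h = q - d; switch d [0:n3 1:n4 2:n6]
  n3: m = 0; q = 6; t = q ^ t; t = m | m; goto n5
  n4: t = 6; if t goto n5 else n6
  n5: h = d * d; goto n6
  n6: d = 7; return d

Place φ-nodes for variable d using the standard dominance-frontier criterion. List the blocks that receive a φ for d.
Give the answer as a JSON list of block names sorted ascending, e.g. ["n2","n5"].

idom tree: n1←n0 n2←n0 n3←n0 n4←n2 n5←n0 n6←n0
Join-block Dom:
  n3: preds {n1,n2}: {n0,n1} ∩ {n0,n2} = {n0}; idom=n0
  n5: preds {n3,n4}: {n0,n3} ∩ {n0,n2,n4} = {n0}; idom=n0
  n6: preds {n1,n2,n4,n5}: {n0,n1} ∩ {n0,n2} ∩ {n0,n2,n4} ∩ {n0,n5} = {n0}; idom=n0

Frontier:
  join n3 pred n1: n1 stop@n0
  join n3 pred n2: n2 stop@n0
  join n5 pred n3: n3 stop@n0
  join n5 pred n4: n4→n2 stop@n0
  join n6 pred n1: n1 stop@n0
  join n6 pred n2: n2 stop@n0
  join n6 pred n4: n4→n2 stop@n0
  join n6 pred n5: n5 stop@n0
  n0 → ∅
  n1 → {n3,n6}
  n2 → {n3,n5,n6}
  n3 → {n5}
  n4 → {n5,n6}
  n5 → {n6}
  n6 → ∅

φ for d: defs {n0,n1,n6}
  DF⁺ = {n3,n5,n6}

Answer: ["n3", "n5", "n6"]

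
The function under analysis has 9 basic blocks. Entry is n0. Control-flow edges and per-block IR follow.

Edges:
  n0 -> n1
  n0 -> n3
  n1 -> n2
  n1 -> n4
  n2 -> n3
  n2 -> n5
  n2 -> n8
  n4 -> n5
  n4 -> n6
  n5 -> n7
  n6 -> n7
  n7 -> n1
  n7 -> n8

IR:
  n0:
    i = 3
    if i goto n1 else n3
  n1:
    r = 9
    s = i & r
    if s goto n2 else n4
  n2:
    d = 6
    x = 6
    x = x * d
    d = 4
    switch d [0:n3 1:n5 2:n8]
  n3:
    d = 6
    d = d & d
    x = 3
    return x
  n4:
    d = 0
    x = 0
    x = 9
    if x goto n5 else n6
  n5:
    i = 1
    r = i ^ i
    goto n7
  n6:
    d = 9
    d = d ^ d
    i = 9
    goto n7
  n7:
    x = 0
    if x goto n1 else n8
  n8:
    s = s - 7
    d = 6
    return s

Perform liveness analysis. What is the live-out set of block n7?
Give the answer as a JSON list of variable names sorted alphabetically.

Answer: ["i", "s"]

Derivation:
def/use:
  n0: def={i} ue=∅
  n1: def={r,s} ue={i}
  n2: def={d,x} ue=∅
  n3: def={d,x} ue=∅
  n4: def={d,x} ue=∅
  n5: def={i,r} ue=∅
  n6: def={d,i} ue=∅
  n7: def={x} ue=∅
  n8: def={d,s} ue={s}

Liveness:
  live n0: ∅→{i}
  live n1: {i}→{s}
  live n2: {s}→{s}
  live n3: ∅→∅
  live n4: {s}→{s}
  live n5: {s}→{i,s}
  live n6: {s}→{i,s}
  live n7: {i,s}→{i,s}
  live n8: {s}→∅

live-out(n7) = ["i", "s"]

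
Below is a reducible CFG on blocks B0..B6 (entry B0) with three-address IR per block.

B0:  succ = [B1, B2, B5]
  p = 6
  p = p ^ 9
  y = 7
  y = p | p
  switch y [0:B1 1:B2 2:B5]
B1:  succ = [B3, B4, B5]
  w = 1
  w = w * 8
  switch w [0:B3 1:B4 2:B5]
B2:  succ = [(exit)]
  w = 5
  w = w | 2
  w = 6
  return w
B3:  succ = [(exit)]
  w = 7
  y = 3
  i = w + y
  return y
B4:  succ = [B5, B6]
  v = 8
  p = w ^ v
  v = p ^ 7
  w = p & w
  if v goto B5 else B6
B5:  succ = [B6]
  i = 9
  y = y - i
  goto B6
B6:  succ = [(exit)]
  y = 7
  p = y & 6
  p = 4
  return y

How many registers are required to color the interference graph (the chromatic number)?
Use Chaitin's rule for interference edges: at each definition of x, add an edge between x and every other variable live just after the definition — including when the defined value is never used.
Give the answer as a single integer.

Per-block:
  B0 def {p,y} use ∅
  B1 def {w} use ∅
  B2 def {w} use ∅
  B3 def {i,w,y} use ∅
  B4 def {p,v,w} use {w}
  B5 def {i,y} use {y}
  B6 def {p,y} use ∅

Backward fixpoint:
  live B0: ∅→{y}
  live B1: {y}→{w,y}
  live B2: ∅→∅
  live B3: ∅→∅
  live B4: {w,y}→{y}
  live B5: {y}→∅
  live B6: ∅→∅

Interference:
  i: {y}
  p: {v,w,y}
  v: {p,w,y}
  w: {p,v,y}
  y: {i,p,v,w}

Registers:
  lower bound: {p,v,w,y} mutually conflict ⇒ χ ≥ 4
  4-colouring: R0={y}  R1={i,p}  R2={v}  R3={w}
  χ = 4

Answer: 4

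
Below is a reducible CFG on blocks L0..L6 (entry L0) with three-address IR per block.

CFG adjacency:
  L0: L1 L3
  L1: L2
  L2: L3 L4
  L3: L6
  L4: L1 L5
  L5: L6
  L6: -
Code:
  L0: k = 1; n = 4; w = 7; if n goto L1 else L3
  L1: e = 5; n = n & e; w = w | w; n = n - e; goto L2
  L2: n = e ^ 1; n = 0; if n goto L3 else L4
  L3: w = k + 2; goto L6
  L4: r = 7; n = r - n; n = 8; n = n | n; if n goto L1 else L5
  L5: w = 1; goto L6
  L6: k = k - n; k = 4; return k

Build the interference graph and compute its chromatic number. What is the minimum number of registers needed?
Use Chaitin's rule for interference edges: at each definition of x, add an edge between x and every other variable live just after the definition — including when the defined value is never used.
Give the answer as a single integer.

Per-block:
  L0: def={k,n,w} ue=∅
  L1: def={e,n,w} ue={n,w}
  L2: def={n} ue={e}
  L3: def={w} ue={k}
  L4: def={n,r} ue={n}
  L5: def={w} ue=∅
  L6: def={k} ue={k,n}

Liveness:
  L0: in=∅ out={k,n,w}
  L1: in={k,n,w} out={e,k,w}
  L2: in={e,k,w} out={k,n,w}
  L3: in={k,n} out={k,n}
  L4: in={k,n,w} out={k,n,w}
  L5: in={k,n} out={k,n}
  L6: in={k,n} out=∅

Interfere edges:
  e↔{k,n,w}
  k↔{e,n,r,w}
  n↔{e,k,r,w}
  r↔{k,n,w}
  w↔{e,k,n,r}

Registers:
  clique {e,k,n,w} ⇒ need ≥ 4
  4-colouring: c0={k}  c1={n}  c2={w}  c3={e,r}
  χ = 4

Answer: 4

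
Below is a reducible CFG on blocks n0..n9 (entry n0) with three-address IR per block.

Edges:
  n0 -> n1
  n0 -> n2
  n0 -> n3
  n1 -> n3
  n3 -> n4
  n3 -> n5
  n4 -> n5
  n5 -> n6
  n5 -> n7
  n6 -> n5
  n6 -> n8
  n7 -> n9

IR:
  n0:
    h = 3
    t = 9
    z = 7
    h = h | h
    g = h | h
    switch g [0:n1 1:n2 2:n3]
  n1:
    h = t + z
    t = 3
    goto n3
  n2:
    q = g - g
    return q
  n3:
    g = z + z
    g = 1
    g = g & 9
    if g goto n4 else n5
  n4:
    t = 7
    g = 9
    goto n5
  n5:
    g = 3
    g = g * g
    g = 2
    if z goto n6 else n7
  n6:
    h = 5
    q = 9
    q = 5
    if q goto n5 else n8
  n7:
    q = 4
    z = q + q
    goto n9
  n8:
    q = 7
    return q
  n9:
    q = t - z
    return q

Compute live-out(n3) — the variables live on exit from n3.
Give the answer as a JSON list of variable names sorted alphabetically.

def/use:
  n0: {g,h,t,z} / ∅
  n1: {h,t} / {t,z}
  n2: {q} / {g}
  n3: {g} / {z}
  n4: {g,t} / ∅
  n5: {g} / {z}
  n6: {h,q} / ∅
  n7: {q,z} / ∅
  n8: {q} / ∅
  n9: {q} / {t,z}

Liveness:
  n0 li=∅ lo={g,t,z}
  n1 li={t,z} lo={t,z}
  n2 li={g} lo=∅
  n3 li={t,z} lo={t,z}
  n4 li={z} lo={t,z}
  n5 li={t,z} lo={t,z}
  n6 li={t,z} lo={t,z}
  n7 li={t} lo={t,z}
  n8 li=∅ lo=∅
  n9 li={t,z} lo=∅

live-out(n3) = ["t", "z"]

Answer: ["t", "z"]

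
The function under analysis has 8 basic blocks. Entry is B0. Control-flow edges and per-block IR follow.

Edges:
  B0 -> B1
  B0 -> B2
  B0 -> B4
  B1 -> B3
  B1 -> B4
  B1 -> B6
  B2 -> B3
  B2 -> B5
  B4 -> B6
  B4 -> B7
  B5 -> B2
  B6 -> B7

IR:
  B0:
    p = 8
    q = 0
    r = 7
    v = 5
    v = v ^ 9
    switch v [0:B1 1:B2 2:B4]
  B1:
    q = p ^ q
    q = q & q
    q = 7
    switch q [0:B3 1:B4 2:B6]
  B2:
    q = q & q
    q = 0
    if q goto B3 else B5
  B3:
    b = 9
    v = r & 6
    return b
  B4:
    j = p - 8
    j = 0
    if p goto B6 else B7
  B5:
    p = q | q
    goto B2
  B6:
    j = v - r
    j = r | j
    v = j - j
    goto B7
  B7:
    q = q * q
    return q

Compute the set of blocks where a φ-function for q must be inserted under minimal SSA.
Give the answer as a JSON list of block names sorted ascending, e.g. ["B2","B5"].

Answer: ["B2", "B3", "B4", "B6", "B7"]

Analysis:
idom tree: B1←B0 B2←B0 B3←B0 B4←B0 B5←B2 B6←B0 B7←B0
Dom at joins:
  B2: preds {B0,B5}: {B0} ∩ {B0,B2,B5} = {B0}; idom=B0
  B3: preds {B1,B2}: {B0,B1} ∩ {B0,B2} = {B0}; idom=B0
  B4: preds {B0,B1}: {B0} ∩ {B0,B1} = {B0}; idom=B0
  B6: preds {B1,B4}: {B0,B1} ∩ {B0,B4} = {B0}; idom=B0
  B7: preds {B4,B6}: {B0,B4} ∩ {B0,B6} = {B0}; idom=B0

Frontier:
  B2←B0: walk · to B0
  B2←B5: walk B5→B2 to B0
  B3←B1: walk B1 to B0
  B3←B2: walk B2 to B0
  B4←B0: walk · to B0
  B4←B1: walk B1 to B0
  B6←B1: walk B1 to B0
  B6←B4: walk B4 to B0
  B7←B4: walk B4 to B0
  B7←B6: walk B6 to B0
  B0: DF=∅
  B1: DF={B3,B4,B6}
  B2: DF={B2,B3}
  B3: DF=∅
  B4: DF={B6,B7}
  B5: DF={B2}
  B6: DF={B7}
  B7: DF=∅

φ for q: defs {B0,B1,B2,B7}
  DF⁺ = {B2,B3,B4,B6,B7}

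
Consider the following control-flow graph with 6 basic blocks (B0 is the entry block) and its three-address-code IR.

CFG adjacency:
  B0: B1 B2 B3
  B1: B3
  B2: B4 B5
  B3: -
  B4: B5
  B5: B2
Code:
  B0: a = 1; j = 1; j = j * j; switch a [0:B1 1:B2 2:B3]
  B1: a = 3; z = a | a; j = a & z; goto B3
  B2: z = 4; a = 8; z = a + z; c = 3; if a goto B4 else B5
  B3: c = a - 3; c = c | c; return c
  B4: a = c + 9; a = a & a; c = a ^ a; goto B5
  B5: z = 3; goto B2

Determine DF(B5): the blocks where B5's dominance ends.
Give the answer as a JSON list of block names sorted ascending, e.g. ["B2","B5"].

idom tree: B1←B0 B2←B0 B3←B0 B4←B2 B5←B2
Dom∩ at merges:
  B2: preds {B0,B5}: {B0} ∩ {B0,B2,B5} = {B0}; idom=B0
  B3: preds {B0,B1}: {B0} ∩ {B0,B1} = {B0}; idom=B0
  B5: preds {B2,B4}: {B0,B2} ∩ {B0,B2,B4} = {B0,B2}; idom=B2

DF derivation:
  B2←B0: walk · to B0
  B2←B5: walk B5→B2 to B0
  B3←B0: walk · to B0
  B3←B1: walk B1 to B0
  B5←B2: walk · to B2
  B5←B4: walk B4 to B2
  B0: DF=∅
  B1: DF={B3}
  B2: DF={B2}
  B3: DF=∅
  B4: DF={B5}
  B5: DF={B2}

DF(B5) = ["B2"]

Answer: ["B2"]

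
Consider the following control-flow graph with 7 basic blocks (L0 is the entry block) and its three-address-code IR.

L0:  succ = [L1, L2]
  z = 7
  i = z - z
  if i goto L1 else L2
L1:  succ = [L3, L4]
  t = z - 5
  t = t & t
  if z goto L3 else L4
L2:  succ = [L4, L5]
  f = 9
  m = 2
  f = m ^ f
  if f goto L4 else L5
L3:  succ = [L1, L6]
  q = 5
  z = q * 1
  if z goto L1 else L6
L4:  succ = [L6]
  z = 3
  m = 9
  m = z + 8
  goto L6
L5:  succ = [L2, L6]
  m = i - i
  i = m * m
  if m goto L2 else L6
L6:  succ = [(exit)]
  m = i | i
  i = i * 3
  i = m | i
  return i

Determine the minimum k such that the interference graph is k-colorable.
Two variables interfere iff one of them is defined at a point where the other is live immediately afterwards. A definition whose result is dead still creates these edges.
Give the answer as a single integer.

Per-block:
  L0: def={i,z} ue=∅
  L1: def={t} ue={z}
  L2: def={f,m} ue=∅
  L3: def={q,z} ue=∅
  L4: def={m,z} ue=∅
  L5: def={i,m} ue={i}
  L6: def={i,m} ue={i}

Liveness:
  live L0: ∅→{i,z}
  live L1: {i,z}→{i}
  live L2: {i}→{i}
  live L3: {i}→{i,z}
  live L4: {i}→{i}
  live L5: {i}→{i}
  live L6: {i}→∅

Interfere edges:
  f: {i,m}
  i: {f,m,q,t,z}
  m: {f,i,z}
  q: {i}
  t: {i,z}
  z: {i,m,t}

Colouring:
  {f,i,m} pairwise interfere (3-clique) ⇒ χ ≥ 3
  3-colouring: c0={i}  c1={m,q,t}  c2={f,z}
  χ = 3

Answer: 3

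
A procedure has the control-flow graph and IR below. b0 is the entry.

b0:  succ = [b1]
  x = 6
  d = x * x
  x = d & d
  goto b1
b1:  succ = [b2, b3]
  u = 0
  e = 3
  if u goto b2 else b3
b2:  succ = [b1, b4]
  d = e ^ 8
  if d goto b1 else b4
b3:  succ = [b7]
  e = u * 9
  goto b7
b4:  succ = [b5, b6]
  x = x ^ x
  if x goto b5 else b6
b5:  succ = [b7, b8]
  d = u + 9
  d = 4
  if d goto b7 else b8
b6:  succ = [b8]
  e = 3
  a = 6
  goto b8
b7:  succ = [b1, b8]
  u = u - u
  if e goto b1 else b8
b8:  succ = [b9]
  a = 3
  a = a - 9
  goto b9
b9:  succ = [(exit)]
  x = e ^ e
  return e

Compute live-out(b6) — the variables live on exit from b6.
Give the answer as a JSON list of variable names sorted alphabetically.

Answer: ["e"]

Derivation:
Block summaries:
  b0 def {d,x} use ∅
  b1 def {e,u} use ∅
  b2 def {d} use {e}
  b3 def {e} use {u}
  b4 def {x} use {x}
  b5 def {d} use {u}
  b6 def {a,e} use ∅
  b7 def {u} use {e,u}
  b8 def {a} use ∅
  b9 def {x} use {e}

Liveness:
  b0 li=∅ lo={x}
  b1 li={x} lo={e,u,x}
  b2 li={e,u,x} lo={e,u,x}
  b3 li={u,x} lo={e,u,x}
  b4 li={e,u,x} lo={e,u,x}
  b5 li={e,u,x} lo={e,u,x}
  b6 li=∅ lo={e}
  b7 li={e,u,x} lo={e,x}
  b8 li={e} lo={e}
  b9 li={e} lo=∅

live-out(b6) = ["e"]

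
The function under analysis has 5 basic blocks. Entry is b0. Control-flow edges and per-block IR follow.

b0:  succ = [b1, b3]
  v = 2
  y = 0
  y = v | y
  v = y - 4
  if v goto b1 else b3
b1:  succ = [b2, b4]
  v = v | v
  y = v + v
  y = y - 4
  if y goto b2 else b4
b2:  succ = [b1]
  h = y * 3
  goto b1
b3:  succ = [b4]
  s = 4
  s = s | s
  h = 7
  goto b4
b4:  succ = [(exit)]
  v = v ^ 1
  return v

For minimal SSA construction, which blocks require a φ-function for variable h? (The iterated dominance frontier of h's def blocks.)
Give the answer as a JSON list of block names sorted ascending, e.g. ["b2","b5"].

idom tree: b1←b0 b2←b1 b3←b0 b4←b0
Join-block Dom:
  b1: preds {b0,b2}: {b0} ∩ {b0,b1,b2} = {b0}; idom=b0
  b4: preds {b1,b3}: {b0,b1} ∩ {b0,b3} = {b0}; idom=b0

Frontier:
  join b1 pred b0: · stop@b0
  join b1 pred b2: b2→b1 stop@b0
  join b4 pred b1: b1 stop@b0
  join b4 pred b3: b3 stop@b0
  b0 → ∅
  b1 → {b1,b4}
  b2 → {b1}
  b3 → {b4}
  b4 → ∅

φ for h: defs {b2,b3}
  DF⁺ = {b1,b4}

Answer: ["b1", "b4"]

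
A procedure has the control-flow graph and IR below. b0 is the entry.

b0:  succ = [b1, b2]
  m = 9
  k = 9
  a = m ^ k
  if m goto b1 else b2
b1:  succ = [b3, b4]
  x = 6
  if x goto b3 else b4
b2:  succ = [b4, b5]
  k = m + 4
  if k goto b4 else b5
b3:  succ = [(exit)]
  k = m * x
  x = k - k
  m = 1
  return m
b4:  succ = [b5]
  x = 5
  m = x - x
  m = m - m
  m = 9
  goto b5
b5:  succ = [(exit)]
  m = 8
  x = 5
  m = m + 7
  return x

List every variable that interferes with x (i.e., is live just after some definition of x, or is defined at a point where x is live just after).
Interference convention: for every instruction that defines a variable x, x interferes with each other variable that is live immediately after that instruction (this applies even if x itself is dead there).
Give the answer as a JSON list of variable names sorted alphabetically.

Answer: ["m"]

Analysis:
Block summaries:
  b0 def {a,k,m} use ∅
  b1 def {x} use ∅
  b2 def {k} use {m}
  b3 def {k,m,x} use {m,x}
  b4 def {m,x} use ∅
  b5 def {m,x} use ∅

Liveness:
  live b0: ∅→{m}
  live b1: {m}→{m,x}
  live b2: {m}→∅
  live b3: {m,x}→∅
  live b4: ∅→∅
  live b5: ∅→∅

Interference:
  a — {m}
  k — {m}
  m — {a,k,x}
  x — {m}

N(x) = ["m"]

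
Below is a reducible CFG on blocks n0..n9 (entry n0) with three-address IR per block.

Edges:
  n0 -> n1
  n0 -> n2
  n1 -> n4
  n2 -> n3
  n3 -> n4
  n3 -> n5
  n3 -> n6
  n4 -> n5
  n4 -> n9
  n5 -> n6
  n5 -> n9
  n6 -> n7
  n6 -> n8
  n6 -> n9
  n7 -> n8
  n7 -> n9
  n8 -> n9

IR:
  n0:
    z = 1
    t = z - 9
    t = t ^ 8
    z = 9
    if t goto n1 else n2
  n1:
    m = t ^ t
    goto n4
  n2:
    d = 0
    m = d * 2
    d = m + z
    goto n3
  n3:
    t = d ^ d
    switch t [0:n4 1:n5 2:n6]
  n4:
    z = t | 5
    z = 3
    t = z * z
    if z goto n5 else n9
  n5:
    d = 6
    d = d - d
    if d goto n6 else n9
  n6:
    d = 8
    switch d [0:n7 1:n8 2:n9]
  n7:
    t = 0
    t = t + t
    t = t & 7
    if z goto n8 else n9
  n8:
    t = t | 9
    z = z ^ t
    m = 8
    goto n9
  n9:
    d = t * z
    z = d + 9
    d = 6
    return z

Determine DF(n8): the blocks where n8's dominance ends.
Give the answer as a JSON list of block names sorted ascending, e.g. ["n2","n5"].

Answer: ["n9"]

Working:
idom tree: n1←n0 n2←n0 n3←n2 n4←n0 n5←n0 n6←n0 n7←n6 n8←n6 n9←n0
Join-block Dom:
  n4: preds {n1,n3}: {n0,n1} ∩ {n0,n2,n3} = {n0}; idom=n0
  n5: preds {n3,n4}: {n0,n2,n3} ∩ {n0,n4} = {n0}; idom=n0
  n6: preds {n3,n5}: {n0,n2,n3} ∩ {n0,n5} = {n0}; idom=n0
  n8: preds {n6,n7}: {n0,n6} ∩ {n0,n6,n7} = {n0,n6}; idom=n6
  n9: preds {n4,n5,n6,n7,n8}: {n0,n4} ∩ {n0,n5} ∩ {n0,n6} ∩ {n0,n6,n7} ∩ {n0,n6,n8} = {n0}; idom=n0

DF walk-up:
  n4←n1: walk n1 to n0
  n4←n3: walk n3→n2 to n0
  n5←n3: walk n3→n2 to n0
  n5←n4: walk n4 to n0
  n6←n3: walk n3→n2 to n0
  n6←n5: walk n5 to n0
  n8←n6: walk · to n6
  n8←n7: walk n7 to n6
  n9←n4: walk n4 to n0
  n9←n5: walk n5 to n0
  n9←n6: walk n6 to n0
  n9←n7: walk n7→n6 to n0
  n9←n8: walk n8→n6 to n0
  n0: DF=∅
  n1: DF={n4}
  n2: DF={n4,n5,n6}
  n3: DF={n4,n5,n6}
  n4: DF={n5,n9}
  n5: DF={n6,n9}
  n6: DF={n9}
  n7: DF={n8,n9}
  n8: DF={n9}
  n9: DF=∅

DF(n8) = ["n9"]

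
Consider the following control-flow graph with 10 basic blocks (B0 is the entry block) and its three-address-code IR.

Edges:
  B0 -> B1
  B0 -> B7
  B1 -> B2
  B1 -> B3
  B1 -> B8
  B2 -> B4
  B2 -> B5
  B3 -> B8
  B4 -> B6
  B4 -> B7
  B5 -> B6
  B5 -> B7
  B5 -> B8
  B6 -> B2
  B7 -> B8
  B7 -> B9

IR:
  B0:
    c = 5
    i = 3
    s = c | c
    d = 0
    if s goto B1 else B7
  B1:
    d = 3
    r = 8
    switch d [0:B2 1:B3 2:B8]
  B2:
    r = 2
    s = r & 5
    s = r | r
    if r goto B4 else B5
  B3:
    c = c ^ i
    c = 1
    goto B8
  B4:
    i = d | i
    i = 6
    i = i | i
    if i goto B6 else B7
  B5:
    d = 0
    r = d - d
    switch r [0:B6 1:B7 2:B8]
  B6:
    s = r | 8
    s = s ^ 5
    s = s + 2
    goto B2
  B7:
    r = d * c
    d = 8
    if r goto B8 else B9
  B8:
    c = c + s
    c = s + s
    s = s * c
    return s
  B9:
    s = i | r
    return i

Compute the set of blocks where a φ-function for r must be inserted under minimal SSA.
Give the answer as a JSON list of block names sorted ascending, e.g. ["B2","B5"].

idom tree: B1←B0 B2←B1 B3←B1 B4←B2 B5←B2 B6←B2 B7←B0 B8←B0 B9←B7
Dom∩ at merges:
  B2: preds {B1,B6}: {B0,B1} ∩ {B0,B1,B2,B6} = {B0,B1}; idom=B1
  B6: preds {B4,B5}: {B0,B1,B2,B4} ∩ {B0,B1,B2,B5} = {B0,B1,B2}; idom=B2
  B7: preds {B0,B4,B5}: {B0} ∩ {B0,B1,B2,B4} ∩ {B0,B1,B2,B5} = {B0}; idom=B0
  B8: preds {B1,B3,B5,B7}: {B0,B1} ∩ {B0,B1,B3} ∩ {B0,B1,B2,B5} ∩ {B0,B7} = {B0}; idom=B0

DF derivation:
  B2←B1: walk · to B1
  B2←B6: walk B6→B2 to B1
  B6←B4: walk B4 to B2
  B6←B5: walk B5 to B2
  B7←B0: walk · to B0
  B7←B4: walk B4→B2→B1 to B0
  B7←B5: walk B5→B2→B1 to B0
  B8←B1: walk B1 to B0
  B8←B3: walk B3→B1 to B0
  B8←B5: walk B5→B2→B1 to B0
  B8←B7: walk B7 to B0
  DF(B0)=∅
  DF(B1)={B7,B8}
  DF(B2)={B2,B7,B8}
  DF(B3)={B8}
  DF(B4)={B6,B7}
  DF(B5)={B6,B7,B8}
  DF(B6)={B2}
  DF(B7)={B8}
  DF(B8)=∅
  DF(B9)=∅

φ for r: defs {B1,B2,B5,B7}
  DF⁺ = {B2,B6,B7,B8}

Answer: ["B2", "B6", "B7", "B8"]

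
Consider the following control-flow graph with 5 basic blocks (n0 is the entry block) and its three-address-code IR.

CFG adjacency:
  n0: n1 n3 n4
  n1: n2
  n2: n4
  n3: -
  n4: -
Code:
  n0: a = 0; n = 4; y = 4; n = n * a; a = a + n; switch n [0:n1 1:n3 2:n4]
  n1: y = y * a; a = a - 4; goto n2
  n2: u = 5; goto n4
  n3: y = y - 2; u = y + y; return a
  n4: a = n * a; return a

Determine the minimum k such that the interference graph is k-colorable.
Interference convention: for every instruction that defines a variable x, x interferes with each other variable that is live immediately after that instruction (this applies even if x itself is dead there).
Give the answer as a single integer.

Answer: 3

Analysis:
Per-block:
  n0 def {a,n,y} use ∅
  n1 def {a,y} use {a,y}
  n2 def {u} use ∅
  n3 def {u,y} use {a,y}
  n4 def {a} use {a,n}

Live sets:
  n0: in=∅ out={a,n,y}
  n1: in={a,n,y} out={a,n}
  n2: in={a,n} out={a,n}
  n3: in={a,y} out=∅
  n4: in={a,n} out=∅

Interference:
  a: {n,u,y}
  n: {a,u,y}
  u: {a,n}
  y: {a,n}

Chromatic number:
  lower bound: {a,n,u} mutually conflict ⇒ χ ≥ 3
  3-colouring: c0={a}  c1={n}  c2={u,y}
  χ = 3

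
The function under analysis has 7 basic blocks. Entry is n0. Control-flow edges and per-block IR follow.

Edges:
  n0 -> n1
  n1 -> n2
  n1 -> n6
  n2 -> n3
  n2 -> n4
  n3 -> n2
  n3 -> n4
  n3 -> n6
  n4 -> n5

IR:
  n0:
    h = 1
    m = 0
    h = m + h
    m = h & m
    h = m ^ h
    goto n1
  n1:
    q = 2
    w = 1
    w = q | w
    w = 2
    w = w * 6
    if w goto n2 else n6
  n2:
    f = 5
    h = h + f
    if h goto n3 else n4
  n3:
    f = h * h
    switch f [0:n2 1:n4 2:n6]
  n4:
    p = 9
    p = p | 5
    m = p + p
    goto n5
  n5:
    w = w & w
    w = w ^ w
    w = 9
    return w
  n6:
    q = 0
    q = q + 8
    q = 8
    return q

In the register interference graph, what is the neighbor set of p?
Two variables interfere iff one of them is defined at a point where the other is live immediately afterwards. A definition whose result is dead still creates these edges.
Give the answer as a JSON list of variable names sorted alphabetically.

Answer: ["w"]

Analysis:
Per-block:
  n0 def {h,m} use ∅
  n1 def {q,w} use ∅
  n2 def {f,h} use {h}
  n3 def {f} use {h}
  n4 def {m,p} use ∅
  n5 def {w} use {w}
  n6 def {q} use ∅

Live sets:
  n0 li=∅ lo={h}
  n1 li={h} lo={h,w}
  n2 li={h,w} lo={h,w}
  n3 li={h,w} lo={h,w}
  n4 li={w} lo={w}
  n5 li={w} lo=∅
  n6 li=∅ lo=∅

Interfere edges:
  f↔{h,w}
  h↔{f,m,q,w}
  m↔{h,w}
  p↔{w}
  q↔{h,w}
  w↔{f,h,m,p,q}

N(p) = ["w"]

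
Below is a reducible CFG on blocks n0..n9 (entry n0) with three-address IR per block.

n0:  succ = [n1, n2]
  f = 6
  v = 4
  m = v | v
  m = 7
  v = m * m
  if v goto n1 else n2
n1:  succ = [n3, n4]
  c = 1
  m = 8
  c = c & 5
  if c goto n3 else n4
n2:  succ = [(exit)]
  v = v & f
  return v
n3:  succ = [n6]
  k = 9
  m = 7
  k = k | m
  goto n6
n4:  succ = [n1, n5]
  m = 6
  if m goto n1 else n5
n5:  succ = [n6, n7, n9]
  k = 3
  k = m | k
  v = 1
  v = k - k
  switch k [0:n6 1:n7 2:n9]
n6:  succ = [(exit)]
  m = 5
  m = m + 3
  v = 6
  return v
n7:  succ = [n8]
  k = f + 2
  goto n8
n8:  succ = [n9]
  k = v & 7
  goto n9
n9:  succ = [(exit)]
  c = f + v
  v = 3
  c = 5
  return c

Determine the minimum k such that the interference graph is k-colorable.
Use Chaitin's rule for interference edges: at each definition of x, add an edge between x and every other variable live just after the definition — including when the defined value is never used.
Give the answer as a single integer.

Answer: 3

Analysis:
Per-block:
  n0 def {f,m,v} use ∅
  n1 def {c,m} use ∅
  n2 def {v} use {f,v}
  n3 def {k,m} use ∅
  n4 def {m} use ∅
  n5 def {k,v} use {m}
  n6 def {m,v} use ∅
  n7 def {k} use {f}
  n8 def {k} use {v}
  n9 def {c,v} use {f,v}

Live sets:
  n0 li=∅ lo={f,v}
  n1 li={f} lo={f}
  n2 li={f,v} lo=∅
  n3 li=∅ lo=∅
  n4 li={f} lo={f,m}
  n5 li={f,m} lo={f,v}
  n6 li=∅ lo=∅
  n7 li={f,v} lo={f,v}
  n8 li={f,v} lo={f,v}
  n9 li={f,v} lo=∅

Interference:
  c: {f,m}
  f: {c,k,m,v}
  k: {f,m,v}
  m: {c,f,k}
  v: {f,k}

Colouring:
  {c,f,m} pairwise interfere (3-clique) ⇒ χ ≥ 3
  assign c→r1 f→r0 k→r1 m→r2 v→r2 — no edge inside a register ⇒ χ ≤ 3
  χ = 3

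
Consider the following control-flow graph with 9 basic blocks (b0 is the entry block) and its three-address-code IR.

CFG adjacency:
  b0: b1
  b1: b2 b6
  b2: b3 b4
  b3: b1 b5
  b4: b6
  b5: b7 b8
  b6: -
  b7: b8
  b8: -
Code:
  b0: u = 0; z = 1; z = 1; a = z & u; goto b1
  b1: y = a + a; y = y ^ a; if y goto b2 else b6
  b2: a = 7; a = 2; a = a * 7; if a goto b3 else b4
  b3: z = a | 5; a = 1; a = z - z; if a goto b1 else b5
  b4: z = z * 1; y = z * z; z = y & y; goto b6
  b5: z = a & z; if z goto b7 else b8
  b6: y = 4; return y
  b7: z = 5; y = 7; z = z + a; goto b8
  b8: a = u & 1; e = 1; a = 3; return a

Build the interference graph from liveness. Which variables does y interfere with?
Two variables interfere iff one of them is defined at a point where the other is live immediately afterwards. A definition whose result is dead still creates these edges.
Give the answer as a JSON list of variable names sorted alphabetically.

Answer: ["a", "u", "z"]

Derivation:
Per-block:
  b0: def={a,u,z} ue=∅
  b1: def={y} ue={a}
  b2: def={a} ue=∅
  b3: def={a,z} ue={a}
  b4: def={y,z} ue={z}
  b5: def={z} ue={a,z}
  b6: def={y} ue=∅
  b7: def={y,z} ue={a}
  b8: def={a,e} ue={u}

Live sets:
  b0 li=∅ lo={a,u,z}
  b1 li={a,u,z} lo={u,z}
  b2 li={u,z} lo={a,u,z}
  b3 li={a,u} lo={a,u,z}
  b4 li={z} lo=∅
  b5 li={a,u,z} lo={a,u}
  b6 li=∅ lo=∅
  b7 li={a,u} lo={u}
  b8 li={u} lo=∅

Conflict graph:
  a↔{u,y,z}
  e↔∅
  u↔{a,y,z}
  y↔{a,u,z}
  z↔{a,u,y}

N(y) = ["a", "u", "z"]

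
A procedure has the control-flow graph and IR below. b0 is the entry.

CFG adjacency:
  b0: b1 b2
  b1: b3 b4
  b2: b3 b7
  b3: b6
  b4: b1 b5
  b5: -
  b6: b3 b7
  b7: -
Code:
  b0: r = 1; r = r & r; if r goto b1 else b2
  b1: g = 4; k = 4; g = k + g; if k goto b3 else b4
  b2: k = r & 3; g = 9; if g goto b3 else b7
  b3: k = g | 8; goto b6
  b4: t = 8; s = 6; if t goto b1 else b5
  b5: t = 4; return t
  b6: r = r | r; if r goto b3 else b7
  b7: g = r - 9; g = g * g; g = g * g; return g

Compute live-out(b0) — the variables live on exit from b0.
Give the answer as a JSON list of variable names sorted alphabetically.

Block summaries:
  b0: {r} / ∅
  b1: {g,k} / ∅
  b2: {g,k} / {r}
  b3: {k} / {g}
  b4: {s,t} / ∅
  b5: {t} / ∅
  b6: {r} / {r}
  b7: {g} / {r}

Liveness:
  b0 li=∅ lo={r}
  b1 li={r} lo={g,r}
  b2 li={r} lo={g,r}
  b3 li={g,r} lo={g,r}
  b4 li={r} lo={r}
  b5 li=∅ lo=∅
  b6 li={g,r} lo={g,r}
  b7 li={r} lo=∅

live-out(b0) = ["r"]

Answer: ["r"]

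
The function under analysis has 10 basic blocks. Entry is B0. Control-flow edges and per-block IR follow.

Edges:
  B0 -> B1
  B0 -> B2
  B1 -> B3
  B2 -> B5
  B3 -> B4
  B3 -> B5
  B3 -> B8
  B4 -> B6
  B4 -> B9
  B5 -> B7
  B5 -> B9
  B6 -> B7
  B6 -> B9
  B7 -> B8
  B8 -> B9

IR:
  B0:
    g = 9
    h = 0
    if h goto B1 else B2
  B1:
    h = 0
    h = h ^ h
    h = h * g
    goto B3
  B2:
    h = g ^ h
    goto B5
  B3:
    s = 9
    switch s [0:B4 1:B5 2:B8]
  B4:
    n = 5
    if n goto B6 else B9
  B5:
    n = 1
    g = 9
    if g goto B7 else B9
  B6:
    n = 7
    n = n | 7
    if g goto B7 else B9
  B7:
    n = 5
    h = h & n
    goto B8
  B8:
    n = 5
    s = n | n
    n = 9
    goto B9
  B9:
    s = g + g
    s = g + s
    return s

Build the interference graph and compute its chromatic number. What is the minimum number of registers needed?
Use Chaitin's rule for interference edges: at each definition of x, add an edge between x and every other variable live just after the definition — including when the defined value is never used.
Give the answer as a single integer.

def/use:
  B0: def={g,h} ue=∅
  B1: def={h} ue={g}
  B2: def={h} ue={g,h}
  B3: def={s} ue=∅
  B4: def={n} ue=∅
  B5: def={g,n} ue=∅
  B6: def={n} ue={g}
  B7: def={h,n} ue={h}
  B8: def={n,s} ue=∅
  B9: def={s} ue={g}

Live sets:
  B0: in=∅ out={g,h}
  B1: in={g} out={g,h}
  B2: in={g,h} out={h}
  B3: in={g,h} out={g,h}
  B4: in={g,h} out={g,h}
  B5: in={h} out={g,h}
  B6: in={g,h} out={g,h}
  B7: in={g,h} out={g}
  B8: in={g} out={g}
  B9: in={g} out=∅

Interfere edges:
  g — {h,n,s}
  h — {g,n,s}
  n — {g,h}
  s — {g,h}

Registers:
  {g,h,n} pairwise interfere (3-clique) ⇒ χ ≥ 3
  assign g→r0 h→r1 n→r2 s→r2 — no edge inside a register ⇒ χ ≤ 3
  χ = 3

Answer: 3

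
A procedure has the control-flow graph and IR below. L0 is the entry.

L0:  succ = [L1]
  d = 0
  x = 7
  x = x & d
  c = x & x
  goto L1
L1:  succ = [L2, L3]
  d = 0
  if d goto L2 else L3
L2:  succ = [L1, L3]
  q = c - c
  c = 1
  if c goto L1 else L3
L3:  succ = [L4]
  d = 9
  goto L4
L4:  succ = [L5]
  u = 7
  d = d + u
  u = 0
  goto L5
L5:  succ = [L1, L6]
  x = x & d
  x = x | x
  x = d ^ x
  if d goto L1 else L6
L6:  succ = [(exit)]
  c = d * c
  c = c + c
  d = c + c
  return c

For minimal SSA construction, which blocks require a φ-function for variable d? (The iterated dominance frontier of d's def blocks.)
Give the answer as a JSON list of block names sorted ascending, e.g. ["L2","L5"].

Answer: ["L1"]

Working:
idom tree: L1←L0 L2←L1 L3←L1 L4←L3 L5←L4 L6←L5
Dom∩ at merges:
  L1: preds {L0,L2,L5}: {L0} ∩ {L0,L1,L2} ∩ {L0,L1,L3,L4,L5} = {L0}; idom=L0
  L3: preds {L1,L2}: {L0,L1} ∩ {L0,L1,L2} = {L0,L1}; idom=L1

Frontier:
  L1←L0: walk · to L0
  L1←L2: walk L2→L1 to L0
  L1←L5: walk L5→L4→L3→L1 to L0
  L3←L1: walk · to L1
  L3←L2: walk L2 to L1
  L0 → ∅
  L1 → {L1}
  L2 → {L1,L3}
  L3 → {L1}
  L4 → {L1}
  L5 → {L1}
  L6 → ∅

φ for d: defs {L0,L1,L3,L4,L6}
  DF⁺ = {L1}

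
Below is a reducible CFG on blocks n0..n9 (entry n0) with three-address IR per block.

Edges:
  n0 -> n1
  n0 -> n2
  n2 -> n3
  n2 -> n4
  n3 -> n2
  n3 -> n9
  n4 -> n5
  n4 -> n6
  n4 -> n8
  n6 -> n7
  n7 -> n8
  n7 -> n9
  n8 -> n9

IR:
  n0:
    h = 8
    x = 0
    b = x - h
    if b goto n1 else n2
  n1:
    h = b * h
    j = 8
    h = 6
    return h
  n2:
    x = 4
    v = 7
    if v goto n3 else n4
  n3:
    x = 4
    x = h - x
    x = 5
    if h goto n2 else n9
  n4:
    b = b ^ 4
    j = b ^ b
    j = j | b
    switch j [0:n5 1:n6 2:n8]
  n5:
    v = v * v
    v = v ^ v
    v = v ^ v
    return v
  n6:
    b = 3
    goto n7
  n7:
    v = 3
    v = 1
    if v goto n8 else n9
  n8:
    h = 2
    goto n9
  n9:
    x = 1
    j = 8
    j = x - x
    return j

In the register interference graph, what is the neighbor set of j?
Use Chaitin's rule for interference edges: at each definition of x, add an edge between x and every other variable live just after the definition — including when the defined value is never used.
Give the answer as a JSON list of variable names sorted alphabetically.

Answer: ["b", "v", "x"]

Analysis:
Block summaries:
  n0: def={b,h,x} ue=∅
  n1: def={h,j} ue={b,h}
  n2: def={v,x} ue=∅
  n3: def={x} ue={h}
  n4: def={b,j} ue={b}
  n5: def={v} ue={v}
  n6: def={b} ue=∅
  n7: def={v} ue=∅
  n8: def={h} ue=∅
  n9: def={j,x} ue=∅

Liveness:
  live n0: ∅→{b,h}
  live n1: {b,h}→∅
  live n2: {b,h}→{b,h,v}
  live n3: {b,h}→{b,h}
  live n4: {b,v}→{v}
  live n5: {v}→∅
  live n6: ∅→∅
  live n7: ∅→∅
  live n8: ∅→∅
  live n9: ∅→∅

Conflict graph:
  b: {h,j,v,x}
  h: {b,v,x}
  j: {b,v,x}
  v: {b,h,j}
  x: {b,h,j}

N(j) = ["b", "v", "x"]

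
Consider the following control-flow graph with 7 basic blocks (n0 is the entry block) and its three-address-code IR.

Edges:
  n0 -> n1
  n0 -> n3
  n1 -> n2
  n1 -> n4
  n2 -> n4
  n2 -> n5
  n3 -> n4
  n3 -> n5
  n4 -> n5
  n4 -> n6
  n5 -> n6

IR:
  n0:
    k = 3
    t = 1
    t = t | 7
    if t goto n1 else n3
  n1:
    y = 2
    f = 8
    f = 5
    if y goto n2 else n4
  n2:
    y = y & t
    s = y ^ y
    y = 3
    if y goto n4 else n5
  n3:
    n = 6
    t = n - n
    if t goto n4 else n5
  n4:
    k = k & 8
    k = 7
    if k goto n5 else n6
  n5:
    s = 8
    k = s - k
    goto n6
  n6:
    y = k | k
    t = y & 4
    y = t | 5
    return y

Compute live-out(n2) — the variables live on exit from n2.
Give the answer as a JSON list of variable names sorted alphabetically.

def/use:
  n0: def={k,t} ue=∅
  n1: def={f,y} ue=∅
  n2: def={s,y} ue={t,y}
  n3: def={n,t} ue=∅
  n4: def={k} ue={k}
  n5: def={k,s} ue={k}
  n6: def={t,y} ue={k}

Backward fixpoint:
  live n0: ∅→{k,t}
  live n1: {k,t}→{k,t,y}
  live n2: {k,t,y}→{k}
  live n3: {k}→{k}
  live n4: {k}→{k}
  live n5: {k}→{k}
  live n6: {k}→∅

live-out(n2) = ["k"]

Answer: ["k"]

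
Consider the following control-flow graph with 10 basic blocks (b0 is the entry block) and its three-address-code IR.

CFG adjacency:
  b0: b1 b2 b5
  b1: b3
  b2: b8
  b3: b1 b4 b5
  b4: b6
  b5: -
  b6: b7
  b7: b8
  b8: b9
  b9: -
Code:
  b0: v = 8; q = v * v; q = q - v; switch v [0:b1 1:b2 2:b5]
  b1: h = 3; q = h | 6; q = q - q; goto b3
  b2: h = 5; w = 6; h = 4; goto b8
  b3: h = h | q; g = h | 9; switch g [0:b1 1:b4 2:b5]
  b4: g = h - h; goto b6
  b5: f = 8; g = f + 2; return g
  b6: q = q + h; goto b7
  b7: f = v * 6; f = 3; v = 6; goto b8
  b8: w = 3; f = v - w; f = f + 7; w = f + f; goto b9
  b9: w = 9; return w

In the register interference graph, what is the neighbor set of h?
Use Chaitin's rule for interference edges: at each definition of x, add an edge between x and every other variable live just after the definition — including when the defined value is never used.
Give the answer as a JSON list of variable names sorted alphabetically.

def/use:
  b0: {q,v} / ∅
  b1: {h,q} / ∅
  b2: {h,w} / ∅
  b3: {g,h} / {h,q}
  b4: {g} / {h}
  b5: {f,g} / ∅
  b6: {q} / {h,q}
  b7: {f,v} / {v}
  b8: {f,w} / {v}
  b9: {w} / ∅

Live sets:
  live b0: ∅→{v}
  live b1: {v}→{h,q,v}
  live b2: {v}→{v}
  live b3: {h,q,v}→{h,q,v}
  live b4: {h,q,v}→{h,q,v}
  live b5: ∅→∅
  live b6: {h,q,v}→{v}
  live b7: {v}→{v}
  live b8: {v}→∅
  live b9: ∅→∅

Interference:
  f↔∅
  g↔{h,q,v}
  h↔{g,q,v}
  q↔{g,h,v}
  v↔{g,h,q,w}
  w↔{v}

N(h) = ["g", "q", "v"]

Answer: ["g", "q", "v"]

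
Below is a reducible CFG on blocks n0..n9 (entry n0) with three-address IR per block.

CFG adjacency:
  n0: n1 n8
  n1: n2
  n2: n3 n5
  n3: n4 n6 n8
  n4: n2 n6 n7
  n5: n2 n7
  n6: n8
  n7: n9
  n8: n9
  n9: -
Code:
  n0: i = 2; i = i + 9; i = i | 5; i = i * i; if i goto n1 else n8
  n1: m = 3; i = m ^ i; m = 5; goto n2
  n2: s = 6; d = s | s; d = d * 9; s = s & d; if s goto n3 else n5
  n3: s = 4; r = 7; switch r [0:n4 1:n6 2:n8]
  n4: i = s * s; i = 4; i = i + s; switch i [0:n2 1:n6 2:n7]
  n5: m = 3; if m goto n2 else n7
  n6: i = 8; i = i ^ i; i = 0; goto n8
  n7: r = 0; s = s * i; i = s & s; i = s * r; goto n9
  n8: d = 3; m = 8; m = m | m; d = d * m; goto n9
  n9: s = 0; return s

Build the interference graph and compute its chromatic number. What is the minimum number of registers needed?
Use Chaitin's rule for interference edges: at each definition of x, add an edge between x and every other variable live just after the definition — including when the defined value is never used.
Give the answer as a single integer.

def/use:
  n0 def {i} use ∅
  n1 def {i,m} use {i}
  n2 def {d,s} use ∅
  n3 def {r,s} use ∅
  n4 def {i} use {s}
  n5 def {m} use ∅
  n6 def {i} use ∅
  n7 def {i,r,s} use {i,s}
  n8 def {d,m} use ∅
  n9 def {s} use ∅

Liveness:
  n0 li=∅ lo={i}
  n1 li={i} lo={i}
  n2 li={i} lo={i,s}
  n3 li=∅ lo={s}
  n4 li={s} lo={i,s}
  n5 li={i,s} lo={i,s}
  n6 li=∅ lo=∅
  n7 li={i,s} lo=∅
  n8 li=∅ lo=∅
  n9 li=∅ lo=∅

Interfere edges:
  d↔{i,m,s}
  i↔{d,m,r,s}
  m↔{d,i,s}
  r↔{i,s}
  s↔{d,i,m,r}

Chromatic number:
  clique {d,i,m,s} ⇒ need ≥ 4
  assign d→r2 i→r0 m→r3 r→r2 s→r1 — no edge inside a register ⇒ χ ≤ 4
  χ = 4

Answer: 4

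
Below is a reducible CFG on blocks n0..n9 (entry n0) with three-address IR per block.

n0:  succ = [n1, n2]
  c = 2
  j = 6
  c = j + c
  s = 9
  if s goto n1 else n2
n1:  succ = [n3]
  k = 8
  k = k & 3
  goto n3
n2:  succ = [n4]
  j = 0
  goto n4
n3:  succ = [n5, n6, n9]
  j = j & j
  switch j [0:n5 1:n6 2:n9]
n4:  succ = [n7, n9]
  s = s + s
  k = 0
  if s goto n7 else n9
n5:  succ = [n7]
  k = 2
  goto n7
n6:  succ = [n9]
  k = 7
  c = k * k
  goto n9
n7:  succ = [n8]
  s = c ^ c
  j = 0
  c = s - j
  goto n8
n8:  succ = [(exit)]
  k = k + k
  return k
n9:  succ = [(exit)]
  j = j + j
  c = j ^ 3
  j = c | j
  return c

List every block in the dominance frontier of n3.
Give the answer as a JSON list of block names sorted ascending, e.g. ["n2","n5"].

idom tree: n1←n0 n2←n0 n3←n1 n4←n2 n5←n3 n6←n3 n7←n0 n8←n7 n9←n0
Dom at joins:
  n7: preds {n4,n5}: {n0,n2,n4} ∩ {n0,n1,n3,n5} = {n0}; idom=n0
  n9: preds {n3,n4,n6}: {n0,n1,n3} ∩ {n0,n2,n4} ∩ {n0,n1,n3,n6} = {n0}; idom=n0

DF derivation:
  join n7 pred n4: n4→n2 stop@n0
  join n7 pred n5: n5→n3→n1 stop@n0
  join n9 pred n3: n3→n1 stop@n0
  join n9 pred n4: n4→n2 stop@n0
  join n9 pred n6: n6→n3→n1 stop@n0
  n0: DF=∅
  n1: DF={n7,n9}
  n2: DF={n7,n9}
  n3: DF={n7,n9}
  n4: DF={n7,n9}
  n5: DF={n7}
  n6: DF={n9}
  n7: DF=∅
  n8: DF=∅
  n9: DF=∅

DF(n3) = ["n7", "n9"]

Answer: ["n7", "n9"]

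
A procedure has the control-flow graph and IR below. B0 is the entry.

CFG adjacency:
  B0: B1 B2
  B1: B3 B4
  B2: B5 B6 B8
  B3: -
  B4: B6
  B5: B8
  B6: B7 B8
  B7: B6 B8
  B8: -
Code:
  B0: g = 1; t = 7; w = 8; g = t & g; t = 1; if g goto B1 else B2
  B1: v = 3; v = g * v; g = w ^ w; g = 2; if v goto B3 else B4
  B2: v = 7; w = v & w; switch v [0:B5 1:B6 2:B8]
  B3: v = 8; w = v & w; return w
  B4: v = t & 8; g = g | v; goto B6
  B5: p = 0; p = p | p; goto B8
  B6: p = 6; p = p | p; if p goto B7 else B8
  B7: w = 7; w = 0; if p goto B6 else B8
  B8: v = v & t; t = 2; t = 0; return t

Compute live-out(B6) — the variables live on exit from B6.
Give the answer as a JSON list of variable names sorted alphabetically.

Answer: ["p", "t", "v"]

Derivation:
Per-block:
  B0 def {g,t,w} use ∅
  B1 def {g,v} use {g,w}
  B2 def {v,w} use {w}
  B3 def {v,w} use {w}
  B4 def {g,v} use {g,t}
  B5 def {p} use ∅
  B6 def {p} use ∅
  B7 def {w} use {p}
  B8 def {t,v} use {t,v}

Backward fixpoint:
  B0 li=∅ lo={g,t,w}
  B1 li={g,t,w} lo={g,t,w}
  B2 li={t,w} lo={t,v}
  B3 li={w} lo=∅
  B4 li={g,t} lo={t,v}
  B5 li={t,v} lo={t,v}
  B6 li={t,v} lo={p,t,v}
  B7 li={p,t,v} lo={t,v}
  B8 li={t,v} lo=∅

live-out(B6) = ["p", "t", "v"]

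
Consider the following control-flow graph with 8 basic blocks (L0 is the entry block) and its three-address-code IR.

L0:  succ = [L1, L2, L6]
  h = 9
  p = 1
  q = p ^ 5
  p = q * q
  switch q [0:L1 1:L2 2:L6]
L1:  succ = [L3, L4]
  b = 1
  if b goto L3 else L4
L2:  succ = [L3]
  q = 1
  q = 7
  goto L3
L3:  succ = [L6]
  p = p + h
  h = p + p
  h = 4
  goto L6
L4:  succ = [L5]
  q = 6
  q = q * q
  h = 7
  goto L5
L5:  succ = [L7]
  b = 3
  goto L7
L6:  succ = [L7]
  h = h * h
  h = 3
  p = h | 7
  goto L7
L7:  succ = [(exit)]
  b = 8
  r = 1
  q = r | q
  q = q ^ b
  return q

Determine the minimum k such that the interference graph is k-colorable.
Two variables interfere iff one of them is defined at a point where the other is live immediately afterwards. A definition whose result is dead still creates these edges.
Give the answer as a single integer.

Block summaries:
  L0 def {h,p,q} use ∅
  L1 def {b} use ∅
  L2 def {q} use ∅
  L3 def {h,p} use {h,p}
  L4 def {h,q} use ∅
  L5 def {b} use ∅
  L6 def {h,p} use {h}
  L7 def {b,q,r} use {q}

Backward fixpoint:
  live L0: ∅→{h,p,q}
  live L1: {h,p,q}→{h,p,q}
  live L2: {h,p}→{h,p,q}
  live L3: {h,p,q}→{h,q}
  live L4: ∅→{q}
  live L5: {q}→{q}
  live L6: {h,q}→{q}
  live L7: {q}→∅

Interference:
  b↔{h,p,q,r}
  h↔{b,p,q}
  p↔{b,h,q}
  q↔{b,h,p,r}
  r↔{b,q}

Colouring:
  clique {b,h,p,q} ⇒ need ≥ 4
  4-colouring: R0={b}  R1={q}  R2={h,r}  R3={p}
  χ = 4

Answer: 4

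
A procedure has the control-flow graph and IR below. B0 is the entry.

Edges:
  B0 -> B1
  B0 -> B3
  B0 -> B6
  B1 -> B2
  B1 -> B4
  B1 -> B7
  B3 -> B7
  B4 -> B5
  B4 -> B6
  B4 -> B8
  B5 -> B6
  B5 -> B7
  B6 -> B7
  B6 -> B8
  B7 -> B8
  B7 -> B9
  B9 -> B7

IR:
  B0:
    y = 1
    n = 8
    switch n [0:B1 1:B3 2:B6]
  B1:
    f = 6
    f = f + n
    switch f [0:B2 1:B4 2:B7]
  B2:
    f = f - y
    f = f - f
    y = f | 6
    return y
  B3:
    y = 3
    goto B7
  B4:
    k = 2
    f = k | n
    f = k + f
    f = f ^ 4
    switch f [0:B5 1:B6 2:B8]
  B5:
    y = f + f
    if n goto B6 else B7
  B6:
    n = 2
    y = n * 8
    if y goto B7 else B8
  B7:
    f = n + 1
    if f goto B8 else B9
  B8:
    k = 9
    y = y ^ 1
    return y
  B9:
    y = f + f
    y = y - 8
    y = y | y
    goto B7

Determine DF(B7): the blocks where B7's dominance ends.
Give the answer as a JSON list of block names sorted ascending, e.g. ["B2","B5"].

idom tree: B1←B0 B2←B1 B3←B0 B4←B1 B5←B4 B6←B0 B7←B0 B8←B0 B9←B7
Dom∩ at merges:
  B6: preds {B0,B4,B5}: {B0} ∩ {B0,B1,B4} ∩ {B0,B1,B4,B5} = {B0}; idom=B0
  B7: preds {B1,B3,B5,B6,B9}: {B0,B1} ∩ {B0,B3} ∩ {B0,B1,B4,B5} ∩ {B0,B6} ∩ {B0,B7,B9} = {B0}; idom=B0
  B8: preds {B4,B6,B7}: {B0,B1,B4} ∩ {B0,B6} ∩ {B0,B7} = {B0}; idom=B0

DF derivation:
  B6←B0: walk · to B0
  B6←B4: walk B4→B1 to B0
  B6←B5: walk B5→B4→B1 to B0
  B7←B1: walk B1 to B0
  B7←B3: walk B3 to B0
  B7←B5: walk B5→B4→B1 to B0
  B7←B6: walk B6 to B0
  B7←B9: walk B9→B7 to B0
  B8←B4: walk B4→B1 to B0
  B8←B6: walk B6 to B0
  B8←B7: walk B7 to B0
  DF(B0)=∅
  DF(B1)={B6,B7,B8}
  DF(B2)=∅
  DF(B3)={B7}
  DF(B4)={B6,B7,B8}
  DF(B5)={B6,B7}
  DF(B6)={B7,B8}
  DF(B7)={B7,B8}
  DF(B8)=∅
  DF(B9)={B7}

DF(B7) = ["B7", "B8"]

Answer: ["B7", "B8"]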